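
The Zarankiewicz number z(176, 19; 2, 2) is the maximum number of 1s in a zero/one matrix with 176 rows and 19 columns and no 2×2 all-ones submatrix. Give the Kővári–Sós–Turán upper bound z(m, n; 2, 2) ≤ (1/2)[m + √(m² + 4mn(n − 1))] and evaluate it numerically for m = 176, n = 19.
z(176, 19; 2, 2) ≤ (1/2)[176 + √(176² + 4·176·19·18)] = (1/2)[176 + √271744] = 348.6454

Kővári–Sós–Turán: let r_1, ..., r_176 be the row sums and z = Σ r_i the total number of 1s. Each pair of columns can share at most one row with both entries 1 (else a 2×2 all-ones block appears), so Σ_i C(r_i, 2) ≤ C(19, 2) = 171. By convexity Σ_i C(r_i, 2) ≥ 176·C(z/176, 2) = z(z − 176)/(2·176), giving z² − 176z − 176·19·18 ≤ 0 and hence z ≤ (1/2)[176 + √(30976 + 4·60192)] = (1/2)[176 + √271744] ≈ (1/2)(176 + 521.2907) = 348.6454.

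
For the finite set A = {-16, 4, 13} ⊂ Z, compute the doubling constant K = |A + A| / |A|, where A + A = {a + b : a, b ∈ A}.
K = |A + A| / |A| = 6/3 = 2

Enumerate A + A = {a + b : a, b ∈ A}. With |A| = 3, there are |A|^2 = 9 ordered sum pairs; collecting distinct values, A + A = {-32, -12, -3, 8, 17, 26}, so |A + A| = 6. Thus K = 6/3 = 2. For comparison, the minimum possible |A + A| over all 3-element sets is 2·3 − 1 = 5 (so min K = 5/3), attained only by arithmetic progressions.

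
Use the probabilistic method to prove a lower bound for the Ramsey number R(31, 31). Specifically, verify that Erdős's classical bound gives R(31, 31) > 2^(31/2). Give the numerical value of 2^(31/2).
2^(31/2) = 46340.95; so R(31, 31) > 46340.95

Colour each edge of K_n uniformly at random with red/blue. The expected number of monochromatic K_31 is C(n, 31) · 2 · 2^(−C(31,2)). If C(n, 31) · 2^(1 − C(31,2)) < 1, then with positive probability no monochromatic K_31 exists, so R(31, 31) > n. The standard estimate C(n, 31) ≤ n^31/31! shows this inequality holds whenever n ≤ 2^(31/2) (since 31! · 2^(C(31,2) − 1) > 2^(31^2/2) ≥ n^31). Hence R(31, 31) > 2^(31/2) = 46340.95.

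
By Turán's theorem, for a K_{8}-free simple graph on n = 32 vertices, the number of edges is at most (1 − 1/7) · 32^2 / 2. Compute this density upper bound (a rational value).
Turán density bound = (6/7) · 32^2/2 = 3072/7 ≈ 438.8571

Turán's theorem: ex(n, K_{r+1}) is achieved by the complete r-partite Turán graph T(n, r) with parts as balanced as possible, and is at most (1 − 1/r) · n^2/2. For r = 7, n = 32: the density bound is (6/7) · 1024/2 = 3072/7 ≈ 438.8571. The integer-valued extremum is e(T(32, 7)) = 438, which is strictly less than the density bound 3072/7 since 7 ∤ 32 (the parts of T(32, 7) cannot all be equal).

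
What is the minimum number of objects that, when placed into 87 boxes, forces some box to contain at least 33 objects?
n = (33 − 1)·87 + 1 = 2785

By the generalised pigeonhole principle, to guarantee some box contains ≥ r objects we need more than (r − 1) · k objects total. Threshold: n = (r − 1) · k + 1. With r = 33 and k = 87: n = 32 · 87 + 1 = 2784 + 1 = 2785. For n = 2784 = 32 · 87, we can put exactly 32 objects in every box, avoiding 33 in any single one — so 2785 is tight.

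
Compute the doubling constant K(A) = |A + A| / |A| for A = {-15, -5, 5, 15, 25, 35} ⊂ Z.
K = |A + A| / |A| = 11/6

Enumerate A + A = {a + b : a, b ∈ A}. With |A| = 6, there are |A|^2 = 36 ordered sum pairs; collecting distinct values, A + A = {-30, -20, -10, 0, 10, 20, 30, 40, 50, 60, 70}, so |A + A| = 11. Thus K = 11/6. Here |A + A| = 2|A| − 1 = 11, the minimum possible — so K = 11/6 is minimal, which holds iff A is an arithmetic progression.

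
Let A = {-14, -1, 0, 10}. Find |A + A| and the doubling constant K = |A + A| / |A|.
K = |A + A| / |A| = 10/4 = 5/2

Enumerate A + A = {a + b : a, b ∈ A}. With |A| = 4, there are |A|^2 = 16 ordered sum pairs; collecting distinct values, A + A = {-28, -15, -14, -4, -2, -1, 0, 9, 10, 20}, so |A + A| = 10. Thus K = 10/4 = 5/2. For comparison, the minimum possible |A + A| over all 4-element sets is 2·4 − 1 = 7 (so min K = 7/4), attained only by arithmetic progressions.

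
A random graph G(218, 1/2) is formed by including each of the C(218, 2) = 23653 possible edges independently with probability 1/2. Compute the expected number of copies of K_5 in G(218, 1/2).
E[# K_5] = C(218, 5) · (1/2)^C(5, 2) = 3917788308 / 2^10 = 979447077/256 ≈ 3825965.144531

For each 5-subset S of vertices (there are C(218, 5) = 3917788308 such S), let X_S = 1 if S induces a K_5 (all C(5, 2) = 10 edges present). Then P(X_S = 1) = (1/2)^10 = 1/1024. By linearity of expectation, E[# K_5] = C(218, 5) · (1/2)^10 = 3917788308 / 1024 = 979447077/256 ≈ 3825965.144531.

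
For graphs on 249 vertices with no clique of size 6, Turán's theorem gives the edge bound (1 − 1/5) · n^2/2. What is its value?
Turán density bound = (4/5) · 249^2/2 = 124002/5 ≈ 24800.4

Turán's theorem: ex(n, K_{r+1}) is achieved by the complete r-partite Turán graph T(n, r) with parts as balanced as possible, and is at most (1 − 1/r) · n^2/2. For r = 5, n = 249: the density bound is (4/5) · 62001/2 = 124002/5 ≈ 24800.4. The integer-valued extremum is e(T(249, 5)) = 24800, which is strictly less than the density bound 124002/5 since 5 ∤ 249 (the parts of T(249, 5) cannot all be equal).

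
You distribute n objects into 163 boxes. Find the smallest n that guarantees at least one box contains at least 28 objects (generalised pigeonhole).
n = (28 − 1)·163 + 1 = 4402

By the generalised pigeonhole principle, to guarantee some box contains ≥ r objects we need more than (r − 1) · k objects total. Threshold: n = (r − 1) · k + 1. With r = 28 and k = 163: n = 27 · 163 + 1 = 4401 + 1 = 4402. For n = 4401 = 27 · 163, we can put exactly 27 objects in every box, avoiding 28 in any single one — so 4402 is tight.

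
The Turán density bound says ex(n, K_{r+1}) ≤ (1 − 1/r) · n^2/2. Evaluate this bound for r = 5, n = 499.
Turán density bound = (4/5) · 499^2/2 = 498002/5 ≈ 99600.4

Turán's theorem: ex(n, K_{r+1}) is achieved by the complete r-partite Turán graph T(n, r) with parts as balanced as possible, and is at most (1 − 1/r) · n^2/2. For r = 5, n = 499: the density bound is (4/5) · 249001/2 = 498002/5 ≈ 99600.4. The integer-valued extremum is e(T(499, 5)) = 99600, which is strictly less than the density bound 498002/5 since 5 ∤ 499 (the parts of T(499, 5) cannot all be equal).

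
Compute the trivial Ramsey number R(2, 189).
R(2, 189) = 189

R(2, k) = k for all k ≥ 2: in a 2-colouring of K_k, either some edge is red (a red K_2) or all edges are blue (a blue K_k). And K_{188} coloured all-blue has no blue K_189, so R(2, 189) > 188. Hence R(2, 189) = 189.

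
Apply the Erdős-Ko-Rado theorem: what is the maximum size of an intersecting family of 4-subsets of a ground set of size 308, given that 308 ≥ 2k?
max |F| = C(307, 3) = 4775385

Erdős-Ko-Rado (1961): when n ≥ 2k, max |F| = C(n−1, k−1). The bound is attained by the star {A : i ∈ A} for any fixed i ∈ [n]. Here C(308−1, 4−1) = C(307, 3) = 4775385.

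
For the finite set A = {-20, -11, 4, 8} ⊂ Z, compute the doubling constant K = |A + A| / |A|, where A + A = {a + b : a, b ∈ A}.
K = |A + A| / |A| = 10/4 = 5/2

Enumerate A + A = {a + b : a, b ∈ A}. With |A| = 4, there are |A|^2 = 16 ordered sum pairs; collecting distinct values, A + A = {-40, -31, -22, -16, -12, -7, -3, 8, 12, 16}, so |A + A| = 10. Thus K = 10/4 = 5/2. For comparison, the minimum possible |A + A| over all 4-element sets is 2·4 − 1 = 7 (so min K = 7/4), attained only by arithmetic progressions.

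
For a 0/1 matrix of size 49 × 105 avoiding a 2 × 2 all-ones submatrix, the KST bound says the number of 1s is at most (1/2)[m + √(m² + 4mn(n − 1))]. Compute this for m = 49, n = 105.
z(49, 105; 2, 2) ≤ (1/2)[49 + √(49² + 4·49·105·104)] = (1/2)[49 + √2142721] = 756.4018

Kővári–Sós–Turán: let r_1, ..., r_49 be the row sums and z = Σ r_i the total number of 1s. Each pair of columns can share at most one row with both entries 1 (else a 2×2 all-ones block appears), so Σ_i C(r_i, 2) ≤ C(105, 2) = 5460. By convexity Σ_i C(r_i, 2) ≥ 49·C(z/49, 2) = z(z − 49)/(2·49), giving z² − 49z − 49·105·104 ≤ 0 and hence z ≤ (1/2)[49 + √(2401 + 4·535080)] = (1/2)[49 + √2142721] ≈ (1/2)(49 + 1463.8036) = 756.4018.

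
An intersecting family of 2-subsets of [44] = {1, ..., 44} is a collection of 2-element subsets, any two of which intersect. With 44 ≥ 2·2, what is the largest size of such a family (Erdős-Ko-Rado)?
max |F| = C(43, 1) = 43

The Erdős-Ko-Rado theorem states: for n ≥ 2k, an intersecting family of k-subsets of an n-element set has size at most C(n − 1, k − 1), with equality for 'star' families {A ⊆ [n] : |A| = k, i ∈ A} (fix an element i). For n = 44, k = 2: C(43, 1) = 43.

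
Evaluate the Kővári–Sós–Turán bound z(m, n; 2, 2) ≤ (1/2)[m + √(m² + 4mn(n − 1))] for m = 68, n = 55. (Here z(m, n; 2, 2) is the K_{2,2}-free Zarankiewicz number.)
z(68, 55; 2, 2) ≤ (1/2)[68 + √(68² + 4·68·55·54)] = (1/2)[68 + √812464] = 484.6839

Kővári–Sós–Turán: let r_1, ..., r_68 be the row sums and z = Σ r_i the total number of 1s. Each pair of columns can share at most one row with both entries 1 (else a 2×2 all-ones block appears), so Σ_i C(r_i, 2) ≤ C(55, 2) = 1485. By convexity Σ_i C(r_i, 2) ≥ 68·C(z/68, 2) = z(z − 68)/(2·68), giving z² − 68z − 68·55·54 ≤ 0 and hence z ≤ (1/2)[68 + √(4624 + 4·201960)] = (1/2)[68 + √812464] ≈ (1/2)(68 + 901.3678) = 484.6839.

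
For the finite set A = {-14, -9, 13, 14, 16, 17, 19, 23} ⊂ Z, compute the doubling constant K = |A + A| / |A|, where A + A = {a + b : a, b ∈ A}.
K = |A + A| / |A| = 31/8

Enumerate A + A = {a + b : a, b ∈ A}. With |A| = 8, there are |A|^2 = 64 ordered sum pairs; collecting distinct values, A + A = {-28, -23, -18, -1, 0, 2, 3, 4, 5, 7, 8, 9, 10, 14, 26, 27, 28, 29, 30, 31, 32, 33, 34, 35, 36, 37, 38, 39, 40, 42, 46}, so |A + A| = 31. Thus K = 31/8. For comparison, the minimum possible |A + A| over all 8-element sets is 2·8 − 1 = 15 (so min K = 15/8), attained only by arithmetic progressions.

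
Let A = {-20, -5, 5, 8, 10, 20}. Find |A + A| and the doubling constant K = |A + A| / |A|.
K = |A + A| / |A| = 18/6 = 3

Enumerate A + A = {a + b : a, b ∈ A}. With |A| = 6, there are |A|^2 = 36 ordered sum pairs; collecting distinct values, A + A = {-40, -25, -15, -12, -10, 0, 3, 5, 10, 13, 15, 16, 18, 20, 25, 28, 30, 40}, so |A + A| = 18. Thus K = 18/6 = 3. For comparison, the minimum possible |A + A| over all 6-element sets is 2·6 − 1 = 11 (so min K = 11/6), attained only by arithmetic progressions.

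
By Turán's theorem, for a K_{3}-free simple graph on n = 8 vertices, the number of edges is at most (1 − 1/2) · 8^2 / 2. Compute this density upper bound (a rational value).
Turán density bound = (1/2) · 8^2/2 = 16

Turán's theorem: ex(n, K_{r+1}) is achieved by the complete r-partite Turán graph T(n, r) with parts as balanced as possible, and is at most (1 − 1/r) · n^2/2. For r = 2, n = 8: the density bound is (1/2) · 64/2 = 16. Since 2 ∣ 8, the Turán graph T(8, 2) has parts of equal size 4, and its edge count e(T(8, 2)) = 16 attains the density bound exactly.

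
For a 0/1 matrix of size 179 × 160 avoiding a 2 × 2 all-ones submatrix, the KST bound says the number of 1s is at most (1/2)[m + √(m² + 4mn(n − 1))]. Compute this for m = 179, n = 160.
z(179, 160; 2, 2) ≤ (1/2)[179 + √(179² + 4·179·160·159)] = (1/2)[179 + √18247081] = 2225.3301

Kővári–Sós–Turán: let r_1, ..., r_179 be the row sums and z = Σ r_i the total number of 1s. Each pair of columns can share at most one row with both entries 1 (else a 2×2 all-ones block appears), so Σ_i C(r_i, 2) ≤ C(160, 2) = 12720. By convexity Σ_i C(r_i, 2) ≥ 179·C(z/179, 2) = z(z − 179)/(2·179), giving z² − 179z − 179·160·159 ≤ 0 and hence z ≤ (1/2)[179 + √(32041 + 4·4553760)] = (1/2)[179 + √18247081] ≈ (1/2)(179 + 4271.6602) = 2225.3301.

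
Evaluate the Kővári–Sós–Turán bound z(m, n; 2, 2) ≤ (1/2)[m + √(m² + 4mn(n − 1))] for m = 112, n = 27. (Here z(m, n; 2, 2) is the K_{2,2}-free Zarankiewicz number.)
z(112, 27; 2, 2) ≤ (1/2)[112 + √(112² + 4·112·27·26)] = (1/2)[112 + √327040] = 341.9371

Kővári–Sós–Turán: let r_1, ..., r_112 be the row sums and z = Σ r_i the total number of 1s. Each pair of columns can share at most one row with both entries 1 (else a 2×2 all-ones block appears), so Σ_i C(r_i, 2) ≤ C(27, 2) = 351. By convexity Σ_i C(r_i, 2) ≥ 112·C(z/112, 2) = z(z − 112)/(2·112), giving z² − 112z − 112·27·26 ≤ 0 and hence z ≤ (1/2)[112 + √(12544 + 4·78624)] = (1/2)[112 + √327040] ≈ (1/2)(112 + 571.8741) = 341.9371.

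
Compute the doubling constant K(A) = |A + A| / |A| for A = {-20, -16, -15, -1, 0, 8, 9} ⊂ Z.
K = |A + A| / |A| = 25/7

Enumerate A + A = {a + b : a, b ∈ A}. With |A| = 7, there are |A|^2 = 49 ordered sum pairs; collecting distinct values, A + A = {-40, -36, -35, -32, -31, -30, -21, -20, -17, -16, -15, -12, -11, -8, -7, -6, -2, -1, 0, 7, 8, 9, 16, 17, 18}, so |A + A| = 25. Thus K = 25/7. For comparison, the minimum possible |A + A| over all 7-element sets is 2·7 − 1 = 13 (so min K = 13/7), attained only by arithmetic progressions.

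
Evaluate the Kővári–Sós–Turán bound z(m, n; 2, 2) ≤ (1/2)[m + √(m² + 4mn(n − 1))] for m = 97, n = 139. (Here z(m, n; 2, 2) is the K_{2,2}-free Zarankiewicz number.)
z(97, 139; 2, 2) ≤ (1/2)[97 + √(97² + 4·97·139·138)] = (1/2)[97 + √7452025] = 1413.4199

Kővári–Sós–Turán: let r_1, ..., r_97 be the row sums and z = Σ r_i the total number of 1s. Each pair of columns can share at most one row with both entries 1 (else a 2×2 all-ones block appears), so Σ_i C(r_i, 2) ≤ C(139, 2) = 9591. By convexity Σ_i C(r_i, 2) ≥ 97·C(z/97, 2) = z(z − 97)/(2·97), giving z² − 97z − 97·139·138 ≤ 0 and hence z ≤ (1/2)[97 + √(9409 + 4·1860654)] = (1/2)[97 + √7452025] ≈ (1/2)(97 + 2729.8397) = 1413.4199.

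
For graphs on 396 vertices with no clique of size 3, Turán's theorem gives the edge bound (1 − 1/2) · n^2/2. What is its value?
Turán density bound = (1/2) · 396^2/2 = 39204

Turán's theorem: ex(n, K_{r+1}) is achieved by the complete r-partite Turán graph T(n, r) with parts as balanced as possible, and is at most (1 − 1/r) · n^2/2. For r = 2, n = 396: the density bound is (1/2) · 156816/2 = 39204. Since 2 ∣ 396, the Turán graph T(396, 2) has parts of equal size 198, and its edge count e(T(396, 2)) = 39204 attains the density bound exactly.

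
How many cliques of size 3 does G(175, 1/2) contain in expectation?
E[# K_3] = C(175, 3) · (1/2)^C(3, 2) = 877975 / 2^3 = 109746.875

For each 3-subset S of vertices (there are C(175, 3) = 877975 such S), let X_S = 1 if S induces a K_3 (all C(3, 2) = 3 edges present). Then P(X_S = 1) = (1/2)^3 = 1/8. By linearity of expectation, E[# K_3] = C(175, 3) · (1/2)^3 = 877975 / 8 = 109746.875.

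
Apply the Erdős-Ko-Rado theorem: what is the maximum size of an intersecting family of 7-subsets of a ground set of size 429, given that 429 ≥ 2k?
max |F| = C(428, 6) = 8242214273580

The Erdős-Ko-Rado theorem states: for n ≥ 2k, an intersecting family of k-subsets of an n-element set has size at most C(n − 1, k − 1), with equality for 'star' families {A ⊆ [n] : |A| = k, i ∈ A} (fix an element i). For n = 429, k = 7: C(428, 6) = 8242214273580.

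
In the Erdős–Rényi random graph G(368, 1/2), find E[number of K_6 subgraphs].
E[# K_6] = C(368, 6) · (1/2)^C(6, 2) = 3311031748024 / 2^15 = 413878968503/4096 ≈ 101044670.044678

For each 6-subset S of vertices (there are C(368, 6) = 3311031748024 such S), let X_S = 1 if S induces a K_6 (all C(6, 2) = 15 edges present). Then P(X_S = 1) = (1/2)^15 = 1/32768. By linearity of expectation, E[# K_6] = C(368, 6) · (1/2)^15 = 3311031748024 / 32768 = 413878968503/4096 ≈ 101044670.044678.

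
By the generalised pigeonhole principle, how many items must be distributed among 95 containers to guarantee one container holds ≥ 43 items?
n = (43 − 1)·95 + 1 = 3991

By the generalised pigeonhole principle, to guarantee some box contains ≥ r objects we need more than (r − 1) · k objects total. Threshold: n = (r − 1) · k + 1. With r = 43 and k = 95: n = 42 · 95 + 1 = 3990 + 1 = 3991. For n = 3990 = 42 · 95, we can put exactly 42 objects in every box, avoiding 43 in any single one — so 3991 is tight.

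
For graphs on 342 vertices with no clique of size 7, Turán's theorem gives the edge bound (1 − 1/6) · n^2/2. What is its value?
Turán density bound = (5/6) · 342^2/2 = 48735

Turán's theorem: ex(n, K_{r+1}) is achieved by the complete r-partite Turán graph T(n, r) with parts as balanced as possible, and is at most (1 − 1/r) · n^2/2. For r = 6, n = 342: the density bound is (5/6) · 116964/2 = 48735. Since 6 ∣ 342, the Turán graph T(342, 6) has parts of equal size 57, and its edge count e(T(342, 6)) = 48735 attains the density bound exactly.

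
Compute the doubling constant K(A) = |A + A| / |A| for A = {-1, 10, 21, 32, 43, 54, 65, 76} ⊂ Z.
K = |A + A| / |A| = 15/8

Enumerate A + A = {a + b : a, b ∈ A}. With |A| = 8, there are |A|^2 = 64 ordered sum pairs; collecting distinct values, A + A = {-2, 9, 20, 31, 42, 53, 64, 75, 86, 97, 108, 119, 130, 141, 152}, so |A + A| = 15. Thus K = 15/8. Here |A + A| = 2|A| − 1 = 15, the minimum possible — so K = 15/8 is minimal, which holds iff A is an arithmetic progression.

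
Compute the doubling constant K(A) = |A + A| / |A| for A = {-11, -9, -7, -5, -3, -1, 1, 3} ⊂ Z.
K = |A + A| / |A| = 15/8

Enumerate A + A = {a + b : a, b ∈ A}. With |A| = 8, there are |A|^2 = 64 ordered sum pairs; collecting distinct values, A + A = {-22, -20, -18, -16, -14, -12, -10, -8, -6, -4, -2, 0, 2, 4, 6}, so |A + A| = 15. Thus K = 15/8. Here |A + A| = 2|A| − 1 = 15, the minimum possible — so K = 15/8 is minimal, which holds iff A is an arithmetic progression.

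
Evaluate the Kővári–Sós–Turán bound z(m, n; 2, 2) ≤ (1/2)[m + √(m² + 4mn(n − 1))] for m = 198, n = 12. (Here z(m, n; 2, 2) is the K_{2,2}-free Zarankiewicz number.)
z(198, 12; 2, 2) ≤ (1/2)[198 + √(198² + 4·198·12·11)] = (1/2)[198 + √143748] = 288.5706

Kővári–Sós–Turán: let r_1, ..., r_198 be the row sums and z = Σ r_i the total number of 1s. Each pair of columns can share at most one row with both entries 1 (else a 2×2 all-ones block appears), so Σ_i C(r_i, 2) ≤ C(12, 2) = 66. By convexity Σ_i C(r_i, 2) ≥ 198·C(z/198, 2) = z(z − 198)/(2·198), giving z² − 198z − 198·12·11 ≤ 0 and hence z ≤ (1/2)[198 + √(39204 + 4·26136)] = (1/2)[198 + √143748] ≈ (1/2)(198 + 379.1411) = 288.5706.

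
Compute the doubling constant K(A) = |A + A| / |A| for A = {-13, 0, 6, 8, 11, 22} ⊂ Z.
K = |A + A| / |A| = 20/6 = 10/3

Enumerate A + A = {a + b : a, b ∈ A}. With |A| = 6, there are |A|^2 = 36 ordered sum pairs; collecting distinct values, A + A = {-26, -13, -7, -5, -2, 0, 6, 8, 9, 11, 12, 14, 16, 17, 19, 22, 28, 30, 33, 44}, so |A + A| = 20. Thus K = 20/6 = 10/3. For comparison, the minimum possible |A + A| over all 6-element sets is 2·6 − 1 = 11 (so min K = 11/6), attained only by arithmetic progressions.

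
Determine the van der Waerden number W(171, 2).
W(171, 2) = 171 + 1 = 172

A 2-term AP is any pair of integers, so a monochromatic 2-AP exists iff some colour is used at least twice. With 171 colours, the colouring i ↦ i on {1, ..., 171} uses each colour once, avoiding any monochromatic pair, so W(171, 2) > 171. For {1, ..., 172}, pigeonhole forces two integers of the same colour, which form a monochromatic 2-AP. Hence W(171, 2) = 172.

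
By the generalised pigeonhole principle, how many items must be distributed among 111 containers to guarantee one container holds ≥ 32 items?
n = (32 − 1)·111 + 1 = 3442

By the generalised pigeonhole principle, to guarantee some box contains ≥ r objects we need more than (r − 1) · k objects total. Threshold: n = (r − 1) · k + 1. With r = 32 and k = 111: n = 31 · 111 + 1 = 3441 + 1 = 3442. For n = 3441 = 31 · 111, we can put exactly 31 objects in every box, avoiding 32 in any single one — so 3442 is tight.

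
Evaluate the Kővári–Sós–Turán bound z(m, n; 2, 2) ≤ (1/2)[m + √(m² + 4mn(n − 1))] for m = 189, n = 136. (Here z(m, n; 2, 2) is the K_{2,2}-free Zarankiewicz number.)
z(189, 136; 2, 2) ≤ (1/2)[189 + √(189² + 4·189·136·135)] = (1/2)[189 + √13915881] = 1959.6998

Kővári–Sós–Turán: let r_1, ..., r_189 be the row sums and z = Σ r_i the total number of 1s. Each pair of columns can share at most one row with both entries 1 (else a 2×2 all-ones block appears), so Σ_i C(r_i, 2) ≤ C(136, 2) = 9180. By convexity Σ_i C(r_i, 2) ≥ 189·C(z/189, 2) = z(z − 189)/(2·189), giving z² − 189z − 189·136·135 ≤ 0 and hence z ≤ (1/2)[189 + √(35721 + 4·3470040)] = (1/2)[189 + √13915881] ≈ (1/2)(189 + 3730.3996) = 1959.6998.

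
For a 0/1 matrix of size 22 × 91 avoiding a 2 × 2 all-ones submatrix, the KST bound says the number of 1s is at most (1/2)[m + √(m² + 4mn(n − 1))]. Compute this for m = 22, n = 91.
z(22, 91; 2, 2) ≤ (1/2)[22 + √(22² + 4·22·91·90)] = (1/2)[22 + √721204] = 435.6187

Kővári–Sós–Turán: let r_1, ..., r_22 be the row sums and z = Σ r_i the total number of 1s. Each pair of columns can share at most one row with both entries 1 (else a 2×2 all-ones block appears), so Σ_i C(r_i, 2) ≤ C(91, 2) = 4095. By convexity Σ_i C(r_i, 2) ≥ 22·C(z/22, 2) = z(z − 22)/(2·22), giving z² − 22z − 22·91·90 ≤ 0 and hence z ≤ (1/2)[22 + √(484 + 4·180180)] = (1/2)[22 + √721204] ≈ (1/2)(22 + 849.2373) = 435.6187.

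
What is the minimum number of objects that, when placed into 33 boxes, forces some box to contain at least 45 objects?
n = (45 − 1)·33 + 1 = 1453

By the generalised pigeonhole principle, to guarantee some box contains ≥ r objects we need more than (r − 1) · k objects total. Threshold: n = (r − 1) · k + 1. With r = 45 and k = 33: n = 44 · 33 + 1 = 1452 + 1 = 1453. For n = 1452 = 44 · 33, we can put exactly 44 objects in every box, avoiding 45 in any single one — so 1453 is tight.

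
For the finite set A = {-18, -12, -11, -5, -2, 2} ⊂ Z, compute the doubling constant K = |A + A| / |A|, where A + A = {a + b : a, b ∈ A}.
K = |A + A| / |A| = 18/6 = 3

Enumerate A + A = {a + b : a, b ∈ A}. With |A| = 6, there are |A|^2 = 36 ordered sum pairs; collecting distinct values, A + A = {-36, -30, -29, -24, -23, -22, -20, -17, -16, -14, -13, -10, -9, -7, -4, -3, 0, 4}, so |A + A| = 18. Thus K = 18/6 = 3. For comparison, the minimum possible |A + A| over all 6-element sets is 2·6 − 1 = 11 (so min K = 11/6), attained only by arithmetic progressions.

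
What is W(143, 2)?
W(143, 2) = 143 + 1 = 144

A 2-term AP is any pair of integers, so a monochromatic 2-AP exists iff some colour is used at least twice. With 143 colours, the colouring i ↦ i on {1, ..., 143} uses each colour once, avoiding any monochromatic pair, so W(143, 2) > 143. For {1, ..., 144}, pigeonhole forces two integers of the same colour, which form a monochromatic 2-AP. Hence W(143, 2) = 144.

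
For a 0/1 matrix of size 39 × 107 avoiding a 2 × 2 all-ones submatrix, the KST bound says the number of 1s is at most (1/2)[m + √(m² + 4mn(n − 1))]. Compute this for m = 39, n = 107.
z(39, 107; 2, 2) ≤ (1/2)[39 + √(39² + 4·39·107·106)] = (1/2)[39 + √1770873] = 684.8708

Kővári–Sós–Turán: let r_1, ..., r_39 be the row sums and z = Σ r_i the total number of 1s. Each pair of columns can share at most one row with both entries 1 (else a 2×2 all-ones block appears), so Σ_i C(r_i, 2) ≤ C(107, 2) = 5671. By convexity Σ_i C(r_i, 2) ≥ 39·C(z/39, 2) = z(z − 39)/(2·39), giving z² − 39z − 39·107·106 ≤ 0 and hence z ≤ (1/2)[39 + √(1521 + 4·442338)] = (1/2)[39 + √1770873] ≈ (1/2)(39 + 1330.7415) = 684.8708.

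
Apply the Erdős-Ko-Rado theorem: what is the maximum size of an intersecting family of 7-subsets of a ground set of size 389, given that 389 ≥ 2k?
max |F| = C(388, 6) = 4558145946816

Erdős-Ko-Rado (1961): when n ≥ 2k, max |F| = C(n−1, k−1). The bound is attained by the star {A : i ∈ A} for any fixed i ∈ [n]. Here C(389−1, 7−1) = C(388, 6) = 4558145946816.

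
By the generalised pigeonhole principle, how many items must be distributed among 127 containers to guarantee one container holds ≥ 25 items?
n = (25 − 1)·127 + 1 = 3049

By the generalised pigeonhole principle, to guarantee some box contains ≥ r objects we need more than (r − 1) · k objects total. Threshold: n = (r − 1) · k + 1. With r = 25 and k = 127: n = 24 · 127 + 1 = 3048 + 1 = 3049. For n = 3048 = 24 · 127, we can put exactly 24 objects in every box, avoiding 25 in any single one — so 3049 is tight.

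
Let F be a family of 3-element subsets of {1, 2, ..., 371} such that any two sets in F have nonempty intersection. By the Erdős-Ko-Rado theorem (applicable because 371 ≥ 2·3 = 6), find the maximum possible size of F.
max |F| = C(370, 2) = 68265

The Erdős-Ko-Rado theorem states: for n ≥ 2k, an intersecting family of k-subsets of an n-element set has size at most C(n − 1, k − 1), with equality for 'star' families {A ⊆ [n] : |A| = k, i ∈ A} (fix an element i). For n = 371, k = 3: C(370, 2) = 68265.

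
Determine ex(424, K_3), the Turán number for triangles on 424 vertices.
ex(424, K_3) = ⌊424^2/4⌋ = 44944

Mantel (1907): a triangle-free graph on n vertices has at most ⌊n^2/4⌋ edges, with equality for the complete bipartite graph K_{⌊n/2⌋, ⌈n/2⌉}. For n = 424: ⌊424^2/4⌋ = ⌊179776/4⌋ = 44944. The extremal graph is K_{212, 212}, which has 212·212 = 44944 edges.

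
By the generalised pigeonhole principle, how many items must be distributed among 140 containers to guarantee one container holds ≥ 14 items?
n = (14 − 1)·140 + 1 = 1821

By the generalised pigeonhole principle, to guarantee some box contains ≥ r objects we need more than (r − 1) · k objects total. Threshold: n = (r − 1) · k + 1. With r = 14 and k = 140: n = 13 · 140 + 1 = 1820 + 1 = 1821. For n = 1820 = 13 · 140, we can put exactly 13 objects in every box, avoiding 14 in any single one — so 1821 is tight.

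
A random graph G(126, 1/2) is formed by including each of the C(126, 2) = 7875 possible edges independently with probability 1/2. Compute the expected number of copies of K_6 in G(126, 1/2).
E[# K_6] = C(126, 6) · (1/2)^C(6, 2) = 4925156775 / 2^15 ≈ 150303.856659

For each 6-subset S of vertices (there are C(126, 6) = 4925156775 such S), let X_S = 1 if S induces a K_6 (all C(6, 2) = 15 edges present). Then P(X_S = 1) = (1/2)^15 = 1/32768. By linearity of expectation, E[# K_6] = C(126, 6) · (1/2)^15 = 4925156775 / 32768 ≈ 150303.856659.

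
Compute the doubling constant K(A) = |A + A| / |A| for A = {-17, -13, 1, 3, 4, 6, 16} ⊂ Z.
K = |A + A| / |A| = 27/7

Enumerate A + A = {a + b : a, b ∈ A}. With |A| = 7, there are |A|^2 = 49 ordered sum pairs; collecting distinct values, A + A = {-34, -30, -26, -16, -14, -13, -12, -11, -10, -9, -7, -1, 2, 3, 4, 5, 6, 7, 8, 9, 10, 12, 17, 19, 20, 22, 32}, so |A + A| = 27. Thus K = 27/7. For comparison, the minimum possible |A + A| over all 7-element sets is 2·7 − 1 = 13 (so min K = 13/7), attained only by arithmetic progressions.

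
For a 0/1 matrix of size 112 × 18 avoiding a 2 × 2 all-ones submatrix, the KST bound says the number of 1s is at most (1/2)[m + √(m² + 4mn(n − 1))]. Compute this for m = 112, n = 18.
z(112, 18; 2, 2) ≤ (1/2)[112 + √(112² + 4·112·18·17)] = (1/2)[112 + √149632] = 249.4115

Kővári–Sós–Turán: let r_1, ..., r_112 be the row sums and z = Σ r_i the total number of 1s. Each pair of columns can share at most one row with both entries 1 (else a 2×2 all-ones block appears), so Σ_i C(r_i, 2) ≤ C(18, 2) = 153. By convexity Σ_i C(r_i, 2) ≥ 112·C(z/112, 2) = z(z − 112)/(2·112), giving z² − 112z − 112·18·17 ≤ 0 and hence z ≤ (1/2)[112 + √(12544 + 4·34272)] = (1/2)[112 + √149632] ≈ (1/2)(112 + 386.823) = 249.4115.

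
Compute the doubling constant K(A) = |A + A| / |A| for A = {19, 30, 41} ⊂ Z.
K = |A + A| / |A| = 5/3

Enumerate A + A = {a + b : a, b ∈ A}. With |A| = 3, there are |A|^2 = 9 ordered sum pairs; collecting distinct values, A + A = {38, 49, 60, 71, 82}, so |A + A| = 5. Thus K = 5/3. Here |A + A| = 2|A| − 1 = 5, the minimum possible — so K = 5/3 is minimal, which holds iff A is an arithmetic progression.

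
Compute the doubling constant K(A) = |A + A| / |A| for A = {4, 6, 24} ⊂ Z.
K = |A + A| / |A| = 6/3 = 2

Enumerate A + A = {a + b : a, b ∈ A}. With |A| = 3, there are |A|^2 = 9 ordered sum pairs; collecting distinct values, A + A = {8, 10, 12, 28, 30, 48}, so |A + A| = 6. Thus K = 6/3 = 2. For comparison, the minimum possible |A + A| over all 3-element sets is 2·3 − 1 = 5 (so min K = 5/3), attained only by arithmetic progressions.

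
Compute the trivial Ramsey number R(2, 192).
R(2, 192) = 192

R(2, k) = k for all k ≥ 2: in a 2-colouring of K_k, either some edge is red (a red K_2) or all edges are blue (a blue K_k). And K_{191} coloured all-blue has no blue K_192, so R(2, 192) > 191. Hence R(2, 192) = 192.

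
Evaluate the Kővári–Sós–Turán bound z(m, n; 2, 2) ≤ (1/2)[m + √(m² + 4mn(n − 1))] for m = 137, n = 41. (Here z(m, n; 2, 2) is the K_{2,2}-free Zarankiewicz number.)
z(137, 41; 2, 2) ≤ (1/2)[137 + √(137² + 4·137·41·40)] = (1/2)[137 + √917489] = 547.4282

Kővári–Sós–Turán: let r_1, ..., r_137 be the row sums and z = Σ r_i the total number of 1s. Each pair of columns can share at most one row with both entries 1 (else a 2×2 all-ones block appears), so Σ_i C(r_i, 2) ≤ C(41, 2) = 820. By convexity Σ_i C(r_i, 2) ≥ 137·C(z/137, 2) = z(z − 137)/(2·137), giving z² − 137z − 137·41·40 ≤ 0 and hence z ≤ (1/2)[137 + √(18769 + 4·224680)] = (1/2)[137 + √917489] ≈ (1/2)(137 + 957.8565) = 547.4282.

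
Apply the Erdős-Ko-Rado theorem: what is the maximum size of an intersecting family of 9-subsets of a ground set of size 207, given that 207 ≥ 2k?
max |F| = C(206, 8) = 70090194034675

The Erdős-Ko-Rado theorem states: for n ≥ 2k, an intersecting family of k-subsets of an n-element set has size at most C(n − 1, k − 1), with equality for 'star' families {A ⊆ [n] : |A| = k, i ∈ A} (fix an element i). For n = 207, k = 9: C(206, 8) = 70090194034675.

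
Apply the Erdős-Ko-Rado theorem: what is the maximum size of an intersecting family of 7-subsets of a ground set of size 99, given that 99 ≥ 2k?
max |F| = C(98, 6) = 1052618392

The Erdős-Ko-Rado theorem states: for n ≥ 2k, an intersecting family of k-subsets of an n-element set has size at most C(n − 1, k − 1), with equality for 'star' families {A ⊆ [n] : |A| = k, i ∈ A} (fix an element i). For n = 99, k = 7: C(98, 6) = 1052618392.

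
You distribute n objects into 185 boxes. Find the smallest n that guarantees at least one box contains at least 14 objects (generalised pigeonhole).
n = (14 − 1)·185 + 1 = 2406

By the generalised pigeonhole principle, to guarantee some box contains ≥ r objects we need more than (r − 1) · k objects total. Threshold: n = (r − 1) · k + 1. With r = 14 and k = 185: n = 13 · 185 + 1 = 2405 + 1 = 2406. For n = 2405 = 13 · 185, we can put exactly 13 objects in every box, avoiding 14 in any single one — so 2406 is tight.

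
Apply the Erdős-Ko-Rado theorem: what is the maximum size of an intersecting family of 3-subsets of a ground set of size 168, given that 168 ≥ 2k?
max |F| = C(167, 2) = 13861

Erdős-Ko-Rado (1961): when n ≥ 2k, max |F| = C(n−1, k−1). The bound is attained by the star {A : i ∈ A} for any fixed i ∈ [n]. Here C(168−1, 3−1) = C(167, 2) = 13861.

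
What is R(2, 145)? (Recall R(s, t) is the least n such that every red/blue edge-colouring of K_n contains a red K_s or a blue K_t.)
R(2, 145) = 145

R(2, k) = k for all k ≥ 2: in a 2-colouring of K_k, either some edge is red (a red K_2) or all edges are blue (a blue K_k). And K_{144} coloured all-blue has no blue K_145, so R(2, 145) > 144. Hence R(2, 145) = 145.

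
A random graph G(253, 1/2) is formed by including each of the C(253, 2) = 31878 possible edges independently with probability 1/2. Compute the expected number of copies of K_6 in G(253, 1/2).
E[# K_6] = C(253, 6) · (1/2)^C(6, 2) = 343125759900 / 2^15 = 85781439975/8192 ≈ 10471367.184448

For each 6-subset S of vertices (there are C(253, 6) = 343125759900 such S), let X_S = 1 if S induces a K_6 (all C(6, 2) = 15 edges present). Then P(X_S = 1) = (1/2)^15 = 1/32768. By linearity of expectation, E[# K_6] = C(253, 6) · (1/2)^15 = 343125759900 / 32768 = 85781439975/8192 ≈ 10471367.184448.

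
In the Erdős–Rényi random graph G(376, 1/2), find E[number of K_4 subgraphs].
E[# K_4] = C(376, 4) · (1/2)^C(4, 2) = 819574250 / 2^6 = 409787125/32 = 12805847.65625

For each 4-subset S of vertices (there are C(376, 4) = 819574250 such S), let X_S = 1 if S induces a K_4 (all C(4, 2) = 6 edges present). Then P(X_S = 1) = (1/2)^6 = 1/64. By linearity of expectation, E[# K_4] = C(376, 4) · (1/2)^6 = 819574250 / 64 = 409787125/32 = 12805847.65625.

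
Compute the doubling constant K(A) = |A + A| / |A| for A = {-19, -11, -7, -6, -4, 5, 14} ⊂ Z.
K = |A + A| / |A| = 26/7

Enumerate A + A = {a + b : a, b ∈ A}. With |A| = 7, there are |A|^2 = 49 ordered sum pairs; collecting distinct values, A + A = {-38, -30, -26, -25, -23, -22, -18, -17, -15, -14, -13, -12, -11, -10, -8, -6, -5, -2, -1, 1, 3, 7, 8, 10, 19, 28}, so |A + A| = 26. Thus K = 26/7. For comparison, the minimum possible |A + A| over all 7-element sets is 2·7 − 1 = 13 (so min K = 13/7), attained only by arithmetic progressions.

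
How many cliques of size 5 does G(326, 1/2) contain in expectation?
E[# K_5] = C(326, 5) · (1/2)^C(5, 2) = 29752476390 / 2^10 = 14876238195/512 ≈ 29055152.724609

For each 5-subset S of vertices (there are C(326, 5) = 29752476390 such S), let X_S = 1 if S induces a K_5 (all C(5, 2) = 10 edges present). Then P(X_S = 1) = (1/2)^10 = 1/1024. By linearity of expectation, E[# K_5] = C(326, 5) · (1/2)^10 = 29752476390 / 1024 = 14876238195/512 ≈ 29055152.724609.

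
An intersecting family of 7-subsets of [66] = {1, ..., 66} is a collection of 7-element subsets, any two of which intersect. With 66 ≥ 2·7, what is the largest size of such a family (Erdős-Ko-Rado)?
max |F| = C(65, 6) = 82598880

Erdős-Ko-Rado (1961): when n ≥ 2k, max |F| = C(n−1, k−1). The bound is attained by the star {A : i ∈ A} for any fixed i ∈ [n]. Here C(66−1, 7−1) = C(65, 6) = 82598880.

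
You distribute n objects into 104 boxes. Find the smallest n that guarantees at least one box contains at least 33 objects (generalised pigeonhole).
n = (33 − 1)·104 + 1 = 3329

By the generalised pigeonhole principle, to guarantee some box contains ≥ r objects we need more than (r − 1) · k objects total. Threshold: n = (r − 1) · k + 1. With r = 33 and k = 104: n = 32 · 104 + 1 = 3328 + 1 = 3329. For n = 3328 = 32 · 104, we can put exactly 32 objects in every box, avoiding 33 in any single one — so 3329 is tight.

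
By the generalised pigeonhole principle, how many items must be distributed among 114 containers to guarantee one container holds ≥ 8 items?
n = (8 − 1)·114 + 1 = 799

By the generalised pigeonhole principle, to guarantee some box contains ≥ r objects we need more than (r − 1) · k objects total. Threshold: n = (r − 1) · k + 1. With r = 8 and k = 114: n = 7 · 114 + 1 = 798 + 1 = 799. For n = 798 = 7 · 114, we can put exactly 7 objects in every box, avoiding 8 in any single one — so 799 is tight.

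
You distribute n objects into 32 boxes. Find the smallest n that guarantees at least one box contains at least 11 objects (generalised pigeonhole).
n = (11 − 1)·32 + 1 = 321

By the generalised pigeonhole principle, to guarantee some box contains ≥ r objects we need more than (r − 1) · k objects total. Threshold: n = (r − 1) · k + 1. With r = 11 and k = 32: n = 10 · 32 + 1 = 320 + 1 = 321. For n = 320 = 10 · 32, we can put exactly 10 objects in every box, avoiding 11 in any single one — so 321 is tight.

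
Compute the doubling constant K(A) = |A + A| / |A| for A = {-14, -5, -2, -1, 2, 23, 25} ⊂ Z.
K = |A + A| / |A| = 27/7

Enumerate A + A = {a + b : a, b ∈ A}. With |A| = 7, there are |A|^2 = 49 ordered sum pairs; collecting distinct values, A + A = {-28, -19, -16, -15, -12, -10, -7, -6, -4, -3, -2, 0, 1, 4, 9, 11, 18, 20, 21, 22, 23, 24, 25, 27, 46, 48, 50}, so |A + A| = 27. Thus K = 27/7. For comparison, the minimum possible |A + A| over all 7-element sets is 2·7 − 1 = 13 (so min K = 13/7), attained only by arithmetic progressions.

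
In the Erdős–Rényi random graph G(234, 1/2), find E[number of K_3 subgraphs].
E[# K_3] = C(234, 3) · (1/2)^C(3, 2) = 2108184 / 2^3 = 263523

For each 3-subset S of vertices (there are C(234, 3) = 2108184 such S), let X_S = 1 if S induces a K_3 (all C(3, 2) = 3 edges present). Then P(X_S = 1) = (1/2)^3 = 1/8. By linearity of expectation, E[# K_3] = C(234, 3) · (1/2)^3 = 2108184 / 8 = 263523.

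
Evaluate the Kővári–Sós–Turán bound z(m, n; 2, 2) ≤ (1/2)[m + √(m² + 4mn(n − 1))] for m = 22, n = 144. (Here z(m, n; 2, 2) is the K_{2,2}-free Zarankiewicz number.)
z(22, 144; 2, 2) ≤ (1/2)[22 + √(22² + 4·22·144·143)] = (1/2)[22 + √1812580] = 684.1605

Kővári–Sós–Turán: let r_1, ..., r_22 be the row sums and z = Σ r_i the total number of 1s. Each pair of columns can share at most one row with both entries 1 (else a 2×2 all-ones block appears), so Σ_i C(r_i, 2) ≤ C(144, 2) = 10296. By convexity Σ_i C(r_i, 2) ≥ 22·C(z/22, 2) = z(z − 22)/(2·22), giving z² − 22z − 22·144·143 ≤ 0 and hence z ≤ (1/2)[22 + √(484 + 4·453024)] = (1/2)[22 + √1812580] ≈ (1/2)(22 + 1346.3209) = 684.1605.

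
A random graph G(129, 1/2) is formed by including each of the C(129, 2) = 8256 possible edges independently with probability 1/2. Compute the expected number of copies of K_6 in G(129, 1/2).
E[# K_6] = C(129, 6) · (1/2)^C(6, 2) = 5688177600 / 2^15 = 88877775/512 ≈ 173589.404297

For each 6-subset S of vertices (there are C(129, 6) = 5688177600 such S), let X_S = 1 if S induces a K_6 (all C(6, 2) = 15 edges present). Then P(X_S = 1) = (1/2)^15 = 1/32768. By linearity of expectation, E[# K_6] = C(129, 6) · (1/2)^15 = 5688177600 / 32768 = 88877775/512 ≈ 173589.404297.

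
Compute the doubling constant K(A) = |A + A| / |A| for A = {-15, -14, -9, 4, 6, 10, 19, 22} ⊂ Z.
K = |A + A| / |A| = 33/8

Enumerate A + A = {a + b : a, b ∈ A}. With |A| = 8, there are |A|^2 = 64 ordered sum pairs; collecting distinct values, A + A = {-30, -29, -28, -24, -23, -18, -11, -10, -9, -8, -5, -4, -3, 1, 4, 5, 7, 8, 10, 12, 13, 14, 16, 20, 23, 25, 26, 28, 29, 32, 38, 41, 44}, so |A + A| = 33. Thus K = 33/8. For comparison, the minimum possible |A + A| over all 8-element sets is 2·8 − 1 = 15 (so min K = 15/8), attained only by arithmetic progressions.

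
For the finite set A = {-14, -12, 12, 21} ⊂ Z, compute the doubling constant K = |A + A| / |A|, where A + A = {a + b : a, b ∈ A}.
K = |A + A| / |A| = 10/4 = 5/2

Enumerate A + A = {a + b : a, b ∈ A}. With |A| = 4, there are |A|^2 = 16 ordered sum pairs; collecting distinct values, A + A = {-28, -26, -24, -2, 0, 7, 9, 24, 33, 42}, so |A + A| = 10. Thus K = 10/4 = 5/2. For comparison, the minimum possible |A + A| over all 4-element sets is 2·4 − 1 = 7 (so min K = 7/4), attained only by arithmetic progressions.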